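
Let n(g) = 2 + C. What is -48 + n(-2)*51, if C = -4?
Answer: -150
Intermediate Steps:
n(g) = -2 (n(g) = 2 - 4 = -2)
-48 + n(-2)*51 = -48 - 2*51 = -48 - 102 = -150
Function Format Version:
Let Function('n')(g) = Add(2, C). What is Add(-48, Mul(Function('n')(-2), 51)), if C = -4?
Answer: -150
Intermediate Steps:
Function('n')(g) = -2 (Function('n')(g) = Add(2, -4) = -2)
Add(-48, Mul(Function('n')(-2), 51)) = Add(-48, Mul(-2, 51)) = Add(-48, -102) = -150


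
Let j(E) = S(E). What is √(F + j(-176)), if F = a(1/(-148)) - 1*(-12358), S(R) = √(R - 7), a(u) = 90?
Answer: √(12448 + I*√183) ≈ 111.57 + 0.0606*I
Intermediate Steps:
S(R) = √(-7 + R)
j(E) = √(-7 + E)
F = 12448 (F = 90 - 1*(-12358) = 90 + 12358 = 12448)
√(F + j(-176)) = √(12448 + √(-7 - 176)) = √(12448 + √(-183)) = √(12448 + I*√183)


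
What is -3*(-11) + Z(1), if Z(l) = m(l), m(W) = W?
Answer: 34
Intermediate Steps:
Z(l) = l
-3*(-11) + Z(1) = -3*(-11) + 1 = 33 + 1 = 34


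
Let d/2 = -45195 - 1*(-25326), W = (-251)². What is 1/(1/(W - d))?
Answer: 102739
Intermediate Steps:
W = 63001
d = -39738 (d = 2*(-45195 - 1*(-25326)) = 2*(-45195 + 25326) = 2*(-19869) = -39738)
1/(1/(W - d)) = 1/(1/(63001 - 1*(-39738))) = 1/(1/(63001 + 39738)) = 1/(1/102739) = 102739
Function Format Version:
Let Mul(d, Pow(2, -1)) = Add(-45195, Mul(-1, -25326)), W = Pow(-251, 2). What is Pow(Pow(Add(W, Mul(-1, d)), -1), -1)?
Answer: 102739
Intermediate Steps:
W = 63001
d = -39738 (d = Mul(2, Add(-45195, Mul(-1, -25326))) = Mul(2, Add(-45195, 25326)) = Mul(2, -19869) = -39738)
Pow(Pow(Add(W, Mul(-1, d)), -1), -1) = Pow(Pow(Add(63001, Mul(-1, -39738)), -1), -1) = Pow(Pow(Add(63001, 39738), -1), -1) = Pow(Pow(102739, -1), -1) = Pow(Rational(1, 102739), -1) = 102739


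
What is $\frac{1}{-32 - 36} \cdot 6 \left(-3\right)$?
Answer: $\frac{9}{34} \approx 0.26471$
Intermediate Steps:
$\frac{1}{-32 - 36} \cdot 6 \left(-3\right) = \frac{1}{-68} \cdot 6 \left(-3\right) = \left(- \frac{1}{68}\right) 6 \left(-3\right) = \left(- \frac{3}{34}\right) \left(-3\right) = \frac{9}{34}$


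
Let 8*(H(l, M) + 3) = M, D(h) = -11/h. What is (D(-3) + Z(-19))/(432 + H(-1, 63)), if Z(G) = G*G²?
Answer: -164528/10485 ≈ -15.692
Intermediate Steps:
H(l, M) = -3 + M/8
Z(G) = G³
(D(-3) + Z(-19))/(432 + H(-1, 63)) = (-11/(-3) + (-19)³)/(432 + (-3 + (⅛)*63)) = (-11*(-⅓) - 6859)/(432 + (-3 + 63/8)) = (11/3 - 6859)/(432 + 39/8) = -20566/(3*3495/8) = -20566/3*8/3495 = -164528/10485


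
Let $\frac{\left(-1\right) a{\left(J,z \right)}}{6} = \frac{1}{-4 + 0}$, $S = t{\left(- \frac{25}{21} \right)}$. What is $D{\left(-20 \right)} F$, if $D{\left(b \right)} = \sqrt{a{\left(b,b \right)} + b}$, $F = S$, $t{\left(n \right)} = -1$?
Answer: $- \frac{i \sqrt{74}}{2} \approx - 4.3012 i$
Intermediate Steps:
$S = -1$
$a{\left(J,z \right)} = \frac{3}{2}$ ($a{\left(J,z \right)} = - \frac{6}{-4 + 0} = - \frac{6}{-4} = \left(-6\right) \left(- \frac{1}{4}\right) = \frac{3}{2}$)
$F = -1$
$D{\left(b \right)} = \sqrt{\frac{3}{2} + b}$
$D{\left(-20 \right)} F = \frac{\sqrt{6 + 4 \left(-20\right)}}{2} \left(-1\right) = \frac{\sqrt{6 - 80}}{2} \left(-1\right) = \frac{\sqrt{-74}}{2} \left(-1\right) = \frac{i \sqrt{74}}{2} \left(-1\right) = - \frac{i \sqrt{74}}{2}$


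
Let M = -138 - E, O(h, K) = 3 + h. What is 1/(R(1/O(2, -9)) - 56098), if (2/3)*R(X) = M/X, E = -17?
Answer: -2/114011 ≈ -1.7542e-5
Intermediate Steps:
M = -121 (M = -138 - 1*(-17) = -138 + 17 = -121)
R(X) = -363/(2*X) (R(X) = 3*(-121/X)/2 = -363/(2*X))
1/(R(1/O(2, -9)) - 56098) = 1/(-363/(2*(1/(3 + 2))) - 56098) = 1/(-363/(2*(1/5)) - 56098) = 1/(-363/(2*⅕) - 56098) = 1/(-363/2*5 - 56098) = 1/(-1815/2 - 56098) = 1/(-114011/2) = -2/114011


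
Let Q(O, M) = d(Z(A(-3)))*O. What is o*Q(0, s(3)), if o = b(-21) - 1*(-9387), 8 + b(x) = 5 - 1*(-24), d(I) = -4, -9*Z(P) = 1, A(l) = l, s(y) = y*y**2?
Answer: 0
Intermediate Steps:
s(y) = y**3
Z(P) = -1/9 (Z(P) = -1/9*1 = -1/9)
Q(O, M) = -4*O
b(x) = 21 (b(x) = -8 + (5 - 1*(-24)) = -8 + (5 + 24) = -8 + 29 = 21)
o = 9408 (o = 21 - 1*(-9387) = 21 + 9387 = 9408)
o*Q(0, s(3)) = 9408*(-4*0) = 9408*0 = 0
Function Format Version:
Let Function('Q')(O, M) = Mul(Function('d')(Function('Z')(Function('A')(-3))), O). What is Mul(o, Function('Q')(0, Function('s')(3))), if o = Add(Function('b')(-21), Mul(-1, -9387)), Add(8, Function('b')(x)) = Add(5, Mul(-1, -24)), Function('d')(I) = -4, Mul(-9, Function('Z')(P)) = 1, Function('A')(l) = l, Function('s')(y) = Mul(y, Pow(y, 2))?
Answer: 0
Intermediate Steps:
Function('s')(y) = Pow(y, 3)
Function('Z')(P) = Rational(-1, 9) (Function('Z')(P) = Mul(Rational(-1, 9), 1) = Rational(-1, 9))
Function('Q')(O, M) = Mul(-4, O)
Function('b')(x) = 21 (Function('b')(x) = Add(-8, Add(5, Mul(-1, -24))) = Add(-8, Add(5, 24)) = Add(-8, 29) = 21)
o = 9408 (o = Add(21, Mul(-1, -9387)) = Add(21, 9387) = 9408)
Mul(o, Function('Q')(0, Function('s')(3))) = Mul(9408, Mul(-4, 0)) = Mul(9408, 0) = 0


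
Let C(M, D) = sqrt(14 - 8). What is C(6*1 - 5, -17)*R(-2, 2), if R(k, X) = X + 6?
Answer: 8*sqrt(6) ≈ 19.596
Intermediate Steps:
R(k, X) = 6 + X
C(M, D) = sqrt(6)
C(6*1 - 5, -17)*R(-2, 2) = sqrt(6)*(6 + 2) = sqrt(6)*8 = 8*sqrt(6)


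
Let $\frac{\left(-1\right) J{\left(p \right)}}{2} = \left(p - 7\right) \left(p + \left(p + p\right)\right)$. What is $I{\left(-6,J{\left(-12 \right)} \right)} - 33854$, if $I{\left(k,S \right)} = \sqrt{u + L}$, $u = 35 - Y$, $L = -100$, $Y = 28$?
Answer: $-33854 + i \sqrt{93} \approx -33854.0 + 9.6436 i$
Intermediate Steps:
$J{\left(p \right)} = - 6 p \left(-7 + p\right)$ ($J{\left(p \right)} = - 2 \left(p - 7\right) \left(p + \left(p + p\right)\right) = - 2 \left(-7 + p\right) \left(p + 2 p\right) = - 2 \left(-7 + p\right) 3 p = - 2 \cdot 3 p \left(-7 + p\right) = - 6 p \left(-7 + p\right)$)
$u = 7$ ($u = 35 - 28 = 7$)
$I{\left(k,S \right)} = i \sqrt{93}$ ($I{\left(k,S \right)} = \sqrt{7 - 100} = \sqrt{-93} = i \sqrt{93}$)
$I{\left(-6,J{\left(-12 \right)} \right)} - 33854 = i \sqrt{93} - 33854 = -33854 + i \sqrt{93}$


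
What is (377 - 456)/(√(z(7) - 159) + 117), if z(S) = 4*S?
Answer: -9243/13820 + 79*I*√131/13820 ≈ -0.66881 + 0.065427*I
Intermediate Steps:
(377 - 456)/(√(z(7) - 159) + 117) = (377 - 456)/(√(4*7 - 159) + 117) = -79/(√(28 - 159) + 117) = -79/(√(-131) + 117) = -79/(I*√131 + 117) = -79/(117 + I*√131)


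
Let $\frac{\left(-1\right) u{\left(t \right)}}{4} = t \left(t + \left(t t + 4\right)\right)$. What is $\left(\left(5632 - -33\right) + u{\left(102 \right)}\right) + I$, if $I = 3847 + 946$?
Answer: $-4277622$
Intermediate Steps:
$u{\left(t \right)} = - 4 t \left(4 + t + t^{2}\right)$ ($u{\left(t \right)} = - 4 t \left(t + \left(t t + 4\right)\right) = - 4 t \left(t + \left(t^{2} + 4\right)\right) = - 4 t \left(t + \left(4 + t^{2}\right)\right) = - 4 t \left(4 + t + t^{2}\right)$)
$I = 4793$
$\left(\left(5632 - -33\right) + u{\left(102 \right)}\right) + I = \left(\left(5632 - -33\right) - 408 \left(4 + 102 + 102^{2}\right)\right) + 4793 = \left(\left(5632 + 33\right) - 408 \left(4 + 102 + 10404\right)\right) + 4793 = \left(5665 - 408 \cdot 10510\right) + 4793 = \left(5665 - 4288080\right) + 4793 = -4282415 + 4793 = -4277622$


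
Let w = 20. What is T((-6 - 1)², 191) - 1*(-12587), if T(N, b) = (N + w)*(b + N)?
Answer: 29147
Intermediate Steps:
T(N, b) = (20 + N)*(N + b) (T(N, b) = (N + 20)*(b + N) = (20 + N)*(N + b))
T((-6 - 1)², 191) - 1*(-12587) = (((-6 - 1)²)² + 20*(-6 - 1)² + 20*191 + (-6 - 1)²*191) - 1*(-12587) = (((-7)²)² + 20*(-7)² + 3820 + (-7)²*191) + 12587 = (49² + 20*49 + 3820 + 49*191) + 12587 = (2401 + 980 + 3820 + 9359) + 12587 = 16560 + 12587 = 29147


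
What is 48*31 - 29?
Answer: 1459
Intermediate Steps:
48*31 - 29 = 1488 - 29 = 1459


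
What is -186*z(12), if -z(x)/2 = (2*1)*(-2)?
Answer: -1488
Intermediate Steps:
z(x) = 8 (z(x) = -2*2*1*(-2) = -4*(-2) = -2*(-4) = 8)
-186*z(12) = -186*8 = -1488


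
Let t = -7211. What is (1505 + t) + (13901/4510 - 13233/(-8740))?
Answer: -22473450883/3941740 ≈ -5701.4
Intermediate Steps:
(1505 + t) + (13901/4510 - 13233/(-8740)) = (1505 - 7211) + (13901/4510 - 13233/(-8740)) = -5706 + (13901*(1/4510) - 13233*(-1/8740)) = -5706 + (13901/4510 + 13233/8740) = -5706 + 18117557/3941740 = -22473450883/3941740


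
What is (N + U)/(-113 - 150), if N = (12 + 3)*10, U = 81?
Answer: -231/263 ≈ -0.87833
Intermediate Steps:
N = 150 (N = 15*10 = 150)
(N + U)/(-113 - 150) = (150 + 81)/(-113 - 150) = 231/(-263) = 231*(-1/263) = -231/263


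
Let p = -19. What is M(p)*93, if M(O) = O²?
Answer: 33573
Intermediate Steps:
M(p)*93 = (-19)²*93 = 361*93 = 33573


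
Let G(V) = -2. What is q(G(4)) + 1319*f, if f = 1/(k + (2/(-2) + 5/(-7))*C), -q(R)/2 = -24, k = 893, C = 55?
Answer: 277601/5591 ≈ 49.651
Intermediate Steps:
q(R) = 48 (q(R) = -2*(-24) = 48)
f = 7/5591 (f = 1/(893 + (2/(-2) + 5/(-7))*55) = 1/(893 + (2*(-½) + 5*(-⅐))*55) = 1/(893 + (-1 - 5/7)*55) = 1/(893 - 12/7*55) = 1/(893 - 660/7) = 1/(5591/7) = 7/5591 ≈ 0.0012520)
q(G(4)) + 1319*f = 48 + 1319*(7/5591) = 48 + 9233/5591 = 277601/5591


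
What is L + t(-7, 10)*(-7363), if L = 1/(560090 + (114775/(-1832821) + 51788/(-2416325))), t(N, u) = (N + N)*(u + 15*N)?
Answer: -24290675623977759896538505/2480465283538418427 ≈ -9.7928e+6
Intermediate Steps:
t(N, u) = 2*N*(u + 15*N) (t(N, u) = (2*N)*(u + 15*N) = 2*N*(u + 15*N))
L = 4428691202825/2480465283538418427 (L = 1/(560090 + (114775*(-1/1832821) + 51788*(-1/2416325))) = 1/(560090 + (-114775/1832821 - 51788/2416325)) = 1/(560090 - 372251835823/4428691202825) = 1/(2480465283538418427/4428691202825) = 4428691202825/2480465283538418427 ≈ 1.7854e-6)
L + t(-7, 10)*(-7363) = 4428691202825/2480465283538418427 + (2*(-7)*(10 + 15*(-7)))*(-7363) = 4428691202825/2480465283538418427 + (2*(-7)*(10 - 105))*(-7363) = 4428691202825/2480465283538418427 + (2*(-7)*(-95))*(-7363) = 4428691202825/2480465283538418427 + 1330*(-7363) = 4428691202825/2480465283538418427 - 9792790 = -24290675623977759896538505/2480465283538418427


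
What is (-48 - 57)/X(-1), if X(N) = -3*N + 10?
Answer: -105/13 ≈ -8.0769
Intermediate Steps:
X(N) = 10 - 3*N
(-48 - 57)/X(-1) = (-48 - 57)/(10 - 3*(-1)) = -105/(10 + 3) = -105/13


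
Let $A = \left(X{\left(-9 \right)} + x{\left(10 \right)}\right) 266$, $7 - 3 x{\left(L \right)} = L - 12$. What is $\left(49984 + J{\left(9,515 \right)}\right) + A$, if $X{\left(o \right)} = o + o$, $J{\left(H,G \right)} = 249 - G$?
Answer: $45728$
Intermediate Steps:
$x{\left(L \right)} = \frac{19}{3} - \frac{L}{3}$ ($x{\left(L \right)} = \frac{7}{3} - \frac{L - 12}{3} = \frac{7}{3} - \frac{-12 + L}{3} = \frac{7}{3} - \left(-4 + \frac{L}{3}\right) = \frac{19}{3} - \frac{L}{3}$)
$X{\left(o \right)} = 2 o$
$A = -3990$ ($A = \left(2 \left(-9\right) + \left(\frac{19}{3} - \frac{10}{3}\right)\right) 266 = \left(-18 + \left(\frac{19}{3} - \frac{10}{3}\right)\right) 266 = \left(-18 + 3\right) 266 = \left(-15\right) 266 = -3990$)
$\left(49984 + J{\left(9,515 \right)}\right) + A = \left(49984 + \left(249 - 515\right)\right) - 3990 = \left(49984 - 266\right) - 3990 = 49718 - 3990 = 45728$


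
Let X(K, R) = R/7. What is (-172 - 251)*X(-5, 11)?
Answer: -4653/7 ≈ -664.71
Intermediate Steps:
X(K, R) = R/7 (X(K, R) = R*(1/7) = R/7)
(-172 - 251)*X(-5, 11) = (-172 - 251)*((1/7)*11) = -423*11/7 = -4653/7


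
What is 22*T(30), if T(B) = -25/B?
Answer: -55/3 ≈ -18.333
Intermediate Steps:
22*T(30) = 22*(-25/30) = 22*(-25*1/30) = 22*(-⅚) = -55/3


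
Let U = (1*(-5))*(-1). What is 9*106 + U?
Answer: 959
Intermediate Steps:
U = 5 (U = -5*(-1) = 5)
9*106 + U = 9*106 + 5 = 954 + 5 = 959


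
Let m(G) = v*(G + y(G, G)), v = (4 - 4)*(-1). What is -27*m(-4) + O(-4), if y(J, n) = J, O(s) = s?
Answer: -4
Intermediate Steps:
v = 0 (v = 0*(-1) = 0)
m(G) = 0 (m(G) = 0*(G + G) = 0*(2*G) = 0)
-27*m(-4) + O(-4) = -27*0 - 4 = 0 - 4 = -4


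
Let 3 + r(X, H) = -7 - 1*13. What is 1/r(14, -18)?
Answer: -1/23 ≈ -0.043478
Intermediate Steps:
r(X, H) = -23 (r(X, H) = -3 + (-7 - 1*13) = -3 + (-7 - 13) = -3 - 20 = -23)
1/r(14, -18) = 1/(-23) = -1/23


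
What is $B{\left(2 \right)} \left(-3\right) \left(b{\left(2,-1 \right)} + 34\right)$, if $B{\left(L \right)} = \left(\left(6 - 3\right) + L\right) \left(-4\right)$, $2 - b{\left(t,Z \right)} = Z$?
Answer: $2220$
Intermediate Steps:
$b{\left(t,Z \right)} = 2 - Z$
$B{\left(L \right)} = -12 - 4 L$ ($B{\left(L \right)} = \left(\left(6 - 3\right) + L\right) \left(-4\right) = \left(3 + L\right) \left(-4\right) = -12 - 4 L$)
$B{\left(2 \right)} \left(-3\right) \left(b{\left(2,-1 \right)} + 34\right) = \left(-12 - 8\right) \left(-3\right) \left(\left(2 - -1\right) + 34\right) = \left(-12 - 8\right) \left(-3\right) \left(\left(2 + 1\right) + 34\right) = \left(-20\right) \left(-3\right) \left(3 + 34\right) = 60 \cdot 37 = 2220$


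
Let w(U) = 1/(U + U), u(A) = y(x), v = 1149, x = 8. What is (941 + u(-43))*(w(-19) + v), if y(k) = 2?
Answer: 41172323/38 ≈ 1.0835e+6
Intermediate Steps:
u(A) = 2
w(U) = 1/(2*U)
(941 + u(-43))*(w(-19) + v) = (941 + 2)*((1/2)/(-19) + 1149) = 943*((1/2)*(-1/19) + 1149) = 943*(-1/38 + 1149) = 943*(43661/38) = 41172323/38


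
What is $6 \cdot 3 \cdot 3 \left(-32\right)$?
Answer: $-1728$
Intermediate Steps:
$6 \cdot 3 \cdot 3 \left(-32\right) = 6 \cdot 9 \left(-32\right) = 54 \left(-32\right) = -1728$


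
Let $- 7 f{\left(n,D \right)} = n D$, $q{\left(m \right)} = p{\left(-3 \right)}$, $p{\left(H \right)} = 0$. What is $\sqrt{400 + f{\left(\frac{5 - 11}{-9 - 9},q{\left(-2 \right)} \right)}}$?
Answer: $20$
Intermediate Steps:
$q{\left(m \right)} = 0$
$f{\left(n,D \right)} = - \frac{D n}{7}$ ($f{\left(n,D \right)} = - \frac{n D}{7} = - \frac{D n}{7}$)
$\sqrt{400 + f{\left(\frac{5 - 11}{-9 - 9},q{\left(-2 \right)} \right)}} = \sqrt{400 - 0 \frac{5 - 11}{-9 - 9}} = \sqrt{400 - 0 \left(- \frac{6}{-18}\right)} = \sqrt{400 - 0 \left(\left(-6\right) \left(- \frac{1}{18}\right)\right)} = \sqrt{400 - 0 \cdot \frac{1}{3}} = \sqrt{400 + 0} = \sqrt{400} = 20$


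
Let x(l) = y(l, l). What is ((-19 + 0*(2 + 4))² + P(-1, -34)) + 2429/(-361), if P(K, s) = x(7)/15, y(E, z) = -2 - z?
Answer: 638377/1805 ≈ 353.67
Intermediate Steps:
x(l) = -2 - l
P(K, s) = -⅗ (P(K, s) = (-2 - 1*7)/15 = (-2 - 7)*(1/15) = -9*1/15 = -⅗)
((-19 + 0*(2 + 4))² + P(-1, -34)) + 2429/(-361) = ((-19 + 0*(2 + 4))² - ⅗) + 2429/(-361) = ((-19 + 0*6)² - ⅗) + 2429*(-1/361) = ((-19 + 0)² - ⅗) - 2429/361 = ((-19)² - ⅗) - 2429/361 = (361 - ⅗) - 2429/361 = 1802/5 - 2429/361 = 638377/1805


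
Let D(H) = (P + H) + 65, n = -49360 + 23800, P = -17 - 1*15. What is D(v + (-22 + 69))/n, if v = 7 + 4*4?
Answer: -103/25560 ≈ -0.0040297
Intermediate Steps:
v = 23 (v = 7 + 16 = 23)
P = -32 (P = -17 - 15 = -32)
n = -25560
D(H) = 33 + H (D(H) = (-32 + H) + 65 = 33 + H)
D(v + (-22 + 69))/n = (33 + (23 + (-22 + 69)))/(-25560) = (33 + (23 + 47))*(-1/25560) = (33 + 70)*(-1/25560) = 103*(-1/25560) = -103/25560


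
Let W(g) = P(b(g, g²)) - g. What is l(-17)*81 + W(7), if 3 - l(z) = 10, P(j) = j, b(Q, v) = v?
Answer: -525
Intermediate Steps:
l(z) = -7 (l(z) = 3 - 1*10 = 3 - 10 = -7)
W(g) = g² - g
l(-17)*81 + W(7) = -7*81 + 7*(-1 + 7) = -567 + 7*6 = -567 + 42 = -525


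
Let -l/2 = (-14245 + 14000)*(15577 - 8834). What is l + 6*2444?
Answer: 3318734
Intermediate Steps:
l = 3304070 (l = -2*(-14245 + 14000)*(15577 - 8834) = -(-490)*6743 = -2*(-1652035) = 3304070)
l + 6*2444 = 3304070 + 6*2444 = 3304070 + 14664 = 3318734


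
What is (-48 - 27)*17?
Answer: -1275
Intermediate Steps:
(-48 - 27)*17 = -75*17 = -1275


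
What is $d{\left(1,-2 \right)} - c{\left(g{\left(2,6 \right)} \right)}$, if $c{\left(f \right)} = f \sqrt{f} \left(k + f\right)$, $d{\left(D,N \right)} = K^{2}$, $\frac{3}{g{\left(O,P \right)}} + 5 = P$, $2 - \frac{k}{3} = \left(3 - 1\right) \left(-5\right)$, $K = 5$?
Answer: $25 - 117 \sqrt{3} \approx -177.65$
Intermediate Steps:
$k = 36$ ($k = 6 - 3 \left(3 - 1\right) \left(-5\right) = 6 - 3 \cdot 2 \left(-5\right) = 6 - -30 = 6 + 30 = 36$)
$g{\left(O,P \right)} = \frac{3}{-5 + P}$
$d{\left(D,N \right)} = 25$ ($d{\left(D,N \right)} = 5^{2} = 25$)
$c{\left(f \right)} = f^{\frac{3}{2}} \left(36 + f\right)$ ($c{\left(f \right)} = f \sqrt{f} \left(36 + f\right) = f^{\frac{3}{2}} \left(36 + f\right)$)
$d{\left(1,-2 \right)} - c{\left(g{\left(2,6 \right)} \right)} = 25 - \left(\frac{3}{-5 + 6}\right)^{\frac{3}{2}} \left(36 + \frac{3}{-5 + 6}\right) = 25 - \left(\frac{3}{1}\right)^{\frac{3}{2}} \left(36 + \frac{3}{1}\right) = 25 - \left(3 \cdot 1\right)^{\frac{3}{2}} \left(36 + 3 \cdot 1\right) = 25 - 3^{\frac{3}{2}} \left(36 + 3\right) = 25 - 3 \sqrt{3} \cdot 39 = 25 - 117 \sqrt{3}$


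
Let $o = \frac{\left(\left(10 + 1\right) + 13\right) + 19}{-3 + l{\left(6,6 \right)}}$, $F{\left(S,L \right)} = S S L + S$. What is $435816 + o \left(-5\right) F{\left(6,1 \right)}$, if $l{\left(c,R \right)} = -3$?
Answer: $437321$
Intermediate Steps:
$F{\left(S,L \right)} = S + L S^{2}$ ($F{\left(S,L \right)} = S^{2} L + S = L S^{2} + S = S + L S^{2}$)
$o = - \frac{43}{6}$ ($o = \frac{\left(\left(10 + 1\right) + 13\right) + 19}{-3 - 3} = \frac{\left(11 + 13\right) + 19}{-6} = \left(24 + 19\right) \left(- \frac{1}{6}\right) = 43 \left(- \frac{1}{6}\right) = - \frac{43}{6} \approx -7.1667$)
$435816 + o \left(-5\right) F{\left(6,1 \right)} = 435816 + \left(- \frac{43}{6}\right) \left(-5\right) 6 \left(1 + 1 \cdot 6\right) = 435816 + \frac{215 \cdot 6 \left(1 + 6\right)}{6} = 435816 + \frac{215 \cdot 6 \cdot 7}{6} = 435816 + \frac{215}{6} \cdot 42 = 435816 + 1505 = 437321$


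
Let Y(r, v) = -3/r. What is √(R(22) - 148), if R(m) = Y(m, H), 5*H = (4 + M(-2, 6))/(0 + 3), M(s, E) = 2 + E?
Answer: I*√71698/22 ≈ 12.171*I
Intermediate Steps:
H = ⅘ (H = ((4 + (2 + 6))/(0 + 3))/5 = ((4 + 8)/3)/5 = (12*(⅓))/5 = (⅕)*4 = ⅘ ≈ 0.80000)
R(m) = -3/m
√(R(22) - 148) = √(-3/22 - 148) = √(-3259/22) = I*√71698/22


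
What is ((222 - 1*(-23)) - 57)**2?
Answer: 35344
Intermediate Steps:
((222 - 1*(-23)) - 57)**2 = ((222 + 23) - 57)**2 = (245 - 57)**2 = 188**2 = 35344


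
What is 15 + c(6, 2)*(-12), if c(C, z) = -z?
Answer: 39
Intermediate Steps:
15 + c(6, 2)*(-12) = 15 - 1*2*(-12) = 15 - 2*(-12) = 15 + 24 = 39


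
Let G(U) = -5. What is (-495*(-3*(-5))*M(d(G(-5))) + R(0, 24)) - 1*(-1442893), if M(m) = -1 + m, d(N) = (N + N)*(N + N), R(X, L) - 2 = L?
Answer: 707844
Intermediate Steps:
R(X, L) = 2 + L
d(N) = 4*N² (d(N) = (2*N)*(2*N) = 4*N²)
(-495*(-3*(-5))*M(d(G(-5))) + R(0, 24)) - 1*(-1442893) = (-495*(-3*(-5))*(-1 + 4*(-5)²) + (2 + 24)) - 1*(-1442893) = (-7425*(-1 + 4*25) + 26) + 1442893 = (-7425*(-1 + 100) + 26) + 1442893 = (-7425*99 + 26) + 1442893 = (-495*1485 + 26) + 1442893 = (-735075 + 26) + 1442893 = -735049 + 1442893 = 707844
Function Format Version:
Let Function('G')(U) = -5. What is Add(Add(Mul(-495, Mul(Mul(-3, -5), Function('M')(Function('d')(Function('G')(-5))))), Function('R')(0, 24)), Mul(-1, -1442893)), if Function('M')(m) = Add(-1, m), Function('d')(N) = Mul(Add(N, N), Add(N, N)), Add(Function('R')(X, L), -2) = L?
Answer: 707844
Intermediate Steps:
Function('R')(X, L) = Add(2, L)
Function('d')(N) = Mul(4, Pow(N, 2)) (Function('d')(N) = Mul(Mul(2, N), Mul(2, N)) = Mul(4, Pow(N, 2)))
Add(Add(Mul(-495, Mul(Mul(-3, -5), Function('M')(Function('d')(Function('G')(-5))))), Function('R')(0, 24)), Mul(-1, -1442893)) = Add(Add(Mul(-495, Mul(Mul(-3, -5), Add(-1, Mul(4, Pow(-5, 2))))), Add(2, 24)), Mul(-1, -1442893)) = Add(Add(Mul(-495, Mul(15, Add(-1, Mul(4, 25)))), 26), 1442893) = Add(Add(Mul(-495, Mul(15, Add(-1, 100))), 26), 1442893) = Add(Add(Mul(-495, Mul(15, 99)), 26), 1442893) = Add(Add(Mul(-495, 1485), 26), 1442893) = Add(Add(-735075, 26), 1442893) = Add(-735049, 1442893) = 707844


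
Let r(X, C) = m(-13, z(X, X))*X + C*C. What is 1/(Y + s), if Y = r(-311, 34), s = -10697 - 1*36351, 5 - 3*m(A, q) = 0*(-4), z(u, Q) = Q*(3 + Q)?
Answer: -3/139231 ≈ -2.1547e-5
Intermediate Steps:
m(A, q) = 5/3 (m(A, q) = 5/3 - 0*(-4) = 5/3 - ⅓*0 = 5/3 + 0 = 5/3)
s = -47048 (s = -10697 - 36351 = -47048)
r(X, C) = C² + 5*X/3 (r(X, C) = 5*X/3 + C*C = 5*X/3 + C² = C² + 5*X/3)
Y = 1913/3 (Y = 34² + (5/3)*(-311) = 1156 - 1555/3 = 1913/3 ≈ 637.67)
1/(Y + s) = 1/(1913/3 - 47048) = 1/(-139231/3) = -3/139231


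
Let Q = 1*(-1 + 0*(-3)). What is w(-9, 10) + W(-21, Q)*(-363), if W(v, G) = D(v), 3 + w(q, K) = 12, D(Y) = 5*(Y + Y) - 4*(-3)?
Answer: 71883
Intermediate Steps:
D(Y) = 12 + 10*Y (D(Y) = 5*(2*Y) + 12 = 10*Y + 12 = 12 + 10*Y)
Q = -1 (Q = 1*(-1 + 0) = 1*(-1) = -1)
w(q, K) = 9 (w(q, K) = -3 + 12 = 9)
W(v, G) = 12 + 10*v
w(-9, 10) + W(-21, Q)*(-363) = 9 + (12 + 10*(-21))*(-363) = 9 + (12 - 210)*(-363) = 9 - 198*(-363) = 9 + 71874 = 71883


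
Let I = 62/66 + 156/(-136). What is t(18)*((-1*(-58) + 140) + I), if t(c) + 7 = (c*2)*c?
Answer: 142252643/1122 ≈ 1.2678e+5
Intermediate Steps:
I = -233/1122 (I = 62*(1/66) + 156*(-1/136) = 31/33 - 39/34 = -233/1122 ≈ -0.20766)
t(c) = -7 + 2*c**2 (t(c) = -7 + (c*2)*c = -7 + (2*c)*c = -7 + 2*c**2)
t(18)*((-1*(-58) + 140) + I) = (-7 + 2*18**2)*((-1*(-58) + 140) - 233/1122) = (-7 + 2*324)*((58 + 140) - 233/1122) = (-7 + 648)*(198 - 233/1122) = 641*(221923/1122) = 142252643/1122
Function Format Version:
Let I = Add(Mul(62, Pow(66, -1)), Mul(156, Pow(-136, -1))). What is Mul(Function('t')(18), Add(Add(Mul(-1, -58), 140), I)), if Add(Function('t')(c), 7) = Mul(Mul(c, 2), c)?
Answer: Rational(142252643, 1122) ≈ 1.2678e+5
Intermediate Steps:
I = Rational(-233, 1122) (I = Add(Mul(62, Rational(1, 66)), Mul(156, Rational(-1, 136))) = Add(Rational(31, 33), Rational(-39, 34)) = Rational(-233, 1122) ≈ -0.20766)
Function('t')(c) = Add(-7, Mul(2, Pow(c, 2))) (Function('t')(c) = Add(-7, Mul(Mul(c, 2), c)) = Add(-7, Mul(Mul(2, c), c)) = Add(-7, Mul(2, Pow(c, 2))))
Mul(Function('t')(18), Add(Add(Mul(-1, -58), 140), I)) = Mul(Add(-7, Mul(2, Pow(18, 2))), Add(Add(Mul(-1, -58), 140), Rational(-233, 1122))) = Mul(Add(-7, Mul(2, 324)), Add(Add(58, 140), Rational(-233, 1122))) = Mul(Add(-7, 648), Add(198, Rational(-233, 1122))) = Mul(641, Rational(221923, 1122)) = Rational(142252643, 1122)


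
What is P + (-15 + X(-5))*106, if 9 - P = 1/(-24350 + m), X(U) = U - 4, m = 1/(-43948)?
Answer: -2712789141587/1070133801 ≈ -2535.0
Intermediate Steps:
m = -1/43948 ≈ -2.2754e-5
X(U) = -4 + U
P = 9631248157/1070133801 (P = 9 - 1/(-24350 - 1/43948) = 9 - 1/(-1070133801/43948) = 9 - 1*(-43948/1070133801) = 9 + 43948/1070133801 = 9631248157/1070133801 ≈ 9.0000)
P + (-15 + X(-5))*106 = 9631248157/1070133801 + (-15 + (-4 - 5))*106 = 9631248157/1070133801 + (-15 - 9)*106 = 9631248157/1070133801 - 24*106 = 9631248157/1070133801 - 2544 = -2712789141587/1070133801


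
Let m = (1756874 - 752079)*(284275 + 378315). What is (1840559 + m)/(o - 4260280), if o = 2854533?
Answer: -39162879977/82691 ≈ -4.7361e+5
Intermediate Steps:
m = 665767119050 (m = 1004795*662590 = 665767119050)
(1840559 + m)/(o - 4260280) = (1840559 + 665767119050)/(2854533 - 4260280) = 665768959609/(-1405747) = 665768959609*(-1/1405747) = -39162879977/82691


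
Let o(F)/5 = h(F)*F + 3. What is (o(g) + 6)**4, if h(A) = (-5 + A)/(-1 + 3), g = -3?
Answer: 43046721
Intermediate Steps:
h(A) = -5/2 + A/2 (h(A) = (-5 + A)/2 = (-5 + A)*(1/2) = -5/2 + A/2)
o(F) = 15 + 5*F*(-5/2 + F/2) (o(F) = 5*((-5/2 + F/2)*F + 3) = 5*(F*(-5/2 + F/2) + 3) = 5*(3 + F*(-5/2 + F/2)) = 15 + 5*F*(-5/2 + F/2))
(o(g) + 6)**4 = ((15 + (5/2)*(-3)*(-5 - 3)) + 6)**4 = ((15 + (5/2)*(-3)*(-8)) + 6)**4 = ((15 + 60) + 6)**4 = (75 + 6)**4 = 81**4 = 43046721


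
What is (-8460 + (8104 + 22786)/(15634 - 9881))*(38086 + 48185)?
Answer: -4196177441790/5753 ≈ -7.2939e+8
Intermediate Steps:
(-8460 + (8104 + 22786)/(15634 - 9881))*(38086 + 48185) = (-8460 + 30890/5753)*86271 = -48639490/5753*86271 = -4196177441790/5753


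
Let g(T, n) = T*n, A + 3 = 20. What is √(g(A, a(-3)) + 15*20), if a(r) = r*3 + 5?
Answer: 2*√58 ≈ 15.232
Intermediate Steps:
A = 17 (A = -3 + 20 = 17)
a(r) = 5 + 3*r (a(r) = 3*r + 5 = 5 + 3*r)
√(g(A, a(-3)) + 15*20) = √(17*(5 + 3*(-3)) + 15*20) = √(17*(5 - 9) + 300) = √(17*(-4) + 300) = √(-68 + 300) = √232 = 2*√58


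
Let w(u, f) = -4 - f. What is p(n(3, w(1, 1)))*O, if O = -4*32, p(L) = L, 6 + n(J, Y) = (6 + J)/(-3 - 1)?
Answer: 1056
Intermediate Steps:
n(J, Y) = -15/2 - J/4 (n(J, Y) = -6 + (6 + J)/(-3 - 1) = -6 + (6 + J)/(-4) = -6 + (6 + J)*(-1/4) = -6 + (-3/2 - J/4) = -15/2 - J/4)
O = -128
p(n(3, w(1, 1)))*O = (-15/2 - 1/4*3)*(-128) = (-15/2 - 3/4)*(-128) = -33/4*(-128) = 1056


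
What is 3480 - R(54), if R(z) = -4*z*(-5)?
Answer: 2400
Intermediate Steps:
R(z) = 20*z
3480 - R(54) = 3480 - 20*54 = 3480 - 1*1080 = 3480 - 1080 = 2400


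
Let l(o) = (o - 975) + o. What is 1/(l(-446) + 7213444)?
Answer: 1/7211577 ≈ 1.3867e-7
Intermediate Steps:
l(o) = -975 + 2*o (l(o) = (-975 + o) + o = -975 + 2*o)
1/(l(-446) + 7213444) = 1/((-975 + 2*(-446)) + 7213444) = 1/((-975 - 892) + 7213444) = 1/(-1867 + 7213444) = 1/7211577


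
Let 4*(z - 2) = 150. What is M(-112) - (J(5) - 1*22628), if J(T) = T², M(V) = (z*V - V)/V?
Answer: 45283/2 ≈ 22642.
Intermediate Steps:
z = 79/2 (z = 2 + (¼)*150 = 2 + 75/2 = 79/2 ≈ 39.500)
M(V) = 77/2 (M(V) = (79*V/2 - V)/V = (77*V/2)/V = 77/2)
M(-112) - (J(5) - 1*22628) = 77/2 - (5² - 1*22628) = 77/2 - (25 - 22628) = 77/2 - 1*(-22603) = 77/2 + 22603 = 45283/2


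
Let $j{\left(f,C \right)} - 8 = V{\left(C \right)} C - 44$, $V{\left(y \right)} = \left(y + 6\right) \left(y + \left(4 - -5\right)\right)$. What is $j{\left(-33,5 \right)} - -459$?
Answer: $1193$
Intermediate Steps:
$V{\left(y \right)} = \left(6 + y\right) \left(9 + y\right)$ ($V{\left(y \right)} = \left(6 + y\right) \left(y + \left(4 + 5\right)\right) = \left(6 + y\right) \left(y + 9\right) = \left(6 + y\right) \left(9 + y\right)$)
$j{\left(f,C \right)} = -36 + C \left(54 + C^{2} + 15 C\right)$ ($j{\left(f,C \right)} = 8 + \left(\left(54 + C^{2} + 15 C\right) C - 44\right) = 8 + \left(C \left(54 + C^{2} + 15 C\right) - 44\right) = 8 + \left(-44 + C \left(54 + C^{2} + 15 C\right)\right) = -36 + C \left(54 + C^{2} + 15 C\right)$)
$j{\left(-33,5 \right)} - -459 = \left(-36 + 5 \left(54 + 5^{2} + 15 \cdot 5\right)\right) - -459 = \left(-36 + 5 \left(54 + 25 + 75\right)\right) + 459 = \left(-36 + 5 \cdot 154\right) + 459 = \left(-36 + 770\right) + 459 = 734 + 459 = 1193$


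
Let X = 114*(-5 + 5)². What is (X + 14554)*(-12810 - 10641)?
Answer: -341305854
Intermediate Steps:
X = 0 (X = 114*0² = 114*0 = 0)
(X + 14554)*(-12810 - 10641) = (0 + 14554)*(-12810 - 10641) = 14554*(-23451) = -341305854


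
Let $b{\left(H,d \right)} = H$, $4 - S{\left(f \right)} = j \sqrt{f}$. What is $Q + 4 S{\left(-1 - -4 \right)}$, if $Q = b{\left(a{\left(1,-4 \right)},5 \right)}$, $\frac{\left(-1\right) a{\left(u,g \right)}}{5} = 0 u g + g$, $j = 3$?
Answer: $36 - 12 \sqrt{3} \approx 15.215$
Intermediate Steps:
$S{\left(f \right)} = 4 - 3 \sqrt{f}$
$a{\left(u,g \right)} = - 5 g$ ($a{\left(u,g \right)} = - 5 \left(0 u g + g\right) = - 5 \left(0 g + g\right) = - 5 \left(0 + g\right) = - 5 g$)
$Q = 20$ ($Q = \left(-5\right) \left(-4\right) = 20$)
$Q + 4 S{\left(-1 - -4 \right)} = 20 + 4 \left(4 - 3 \sqrt{-1 - -4}\right) = 20 + 4 \left(4 - 3 \sqrt{-1 + 4}\right) = 20 + 4 \left(4 - 3 \sqrt{3}\right) = 20 + \left(16 - 12 \sqrt{3}\right) = 36 - 12 \sqrt{3}$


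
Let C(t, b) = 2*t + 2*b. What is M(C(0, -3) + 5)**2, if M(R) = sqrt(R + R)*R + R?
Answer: (1 + I*sqrt(2))**2 ≈ -1.0 + 2.8284*I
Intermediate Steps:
C(t, b) = 2*b + 2*t
M(R) = R + sqrt(2)*R**(3/2) (M(R) = sqrt(2*R)*R + R = (sqrt(2)*sqrt(R))*R + R = sqrt(2)*R**(3/2) + R = R + sqrt(2)*R**(3/2))
M(C(0, -3) + 5)**2 = (((2*(-3) + 2*0) + 5) + sqrt(2)*((2*(-3) + 2*0) + 5)**(3/2))**2 = (((-6 + 0) + 5) + sqrt(2)*((-6 + 0) + 5)**(3/2))**2 = ((-6 + 5) + sqrt(2)*(-6 + 5)**(3/2))**2 = (-1 + sqrt(2)*(-1)**(3/2))**2 = (-1 + sqrt(2)*(-I))**2 = (-1 - I*sqrt(2))**2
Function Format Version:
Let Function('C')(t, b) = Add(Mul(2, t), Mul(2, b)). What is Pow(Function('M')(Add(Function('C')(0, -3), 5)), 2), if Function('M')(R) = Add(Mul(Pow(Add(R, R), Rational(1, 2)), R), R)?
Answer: Pow(Add(1, Mul(I, Pow(2, Rational(1, 2)))), 2) ≈ Add(-1.0000, Mul(2.8284, I))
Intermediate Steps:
Function('C')(t, b) = Add(Mul(2, b), Mul(2, t))
Function('M')(R) = Add(R, Mul(Pow(2, Rational(1, 2)), Pow(R, Rational(3, 2)))) (Function('M')(R) = Add(Mul(Pow(Mul(2, R), Rational(1, 2)), R), R) = Add(Mul(Mul(Pow(2, Rational(1, 2)), Pow(R, Rational(1, 2))), R), R) = Add(Mul(Pow(2, Rational(1, 2)), Pow(R, Rational(3, 2))), R) = Add(R, Mul(Pow(2, Rational(1, 2)), Pow(R, Rational(3, 2)))))
Pow(Function('M')(Add(Function('C')(0, -3), 5)), 2) = Pow(Add(Add(Add(Mul(2, -3), Mul(2, 0)), 5), Mul(Pow(2, Rational(1, 2)), Pow(Add(Add(Mul(2, -3), Mul(2, 0)), 5), Rational(3, 2)))), 2) = Pow(Add(Add(Add(-6, 0), 5), Mul(Pow(2, Rational(1, 2)), Pow(Add(Add(-6, 0), 5), Rational(3, 2)))), 2) = Pow(Add(Add(-6, 5), Mul(Pow(2, Rational(1, 2)), Pow(Add(-6, 5), Rational(3, 2)))), 2) = Pow(Add(-1, Mul(Pow(2, Rational(1, 2)), Pow(-1, Rational(3, 2)))), 2) = Pow(Add(-1, Mul(Pow(2, Rational(1, 2)), Mul(-1, I))), 2) = Pow(Add(-1, Mul(-1, I, Pow(2, Rational(1, 2)))), 2)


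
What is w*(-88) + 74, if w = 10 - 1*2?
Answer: -630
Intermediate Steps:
w = 8 (w = 10 - 2 = 8)
w*(-88) + 74 = 8*(-88) + 74 = -704 + 74 = -630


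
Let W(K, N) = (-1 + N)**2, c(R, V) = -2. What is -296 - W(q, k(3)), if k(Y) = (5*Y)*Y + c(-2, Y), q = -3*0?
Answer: -2060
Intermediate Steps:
q = 0
k(Y) = -2 + 5*Y**2 (k(Y) = (5*Y)*Y - 2 = 5*Y**2 - 2 = -2 + 5*Y**2)
-296 - W(q, k(3)) = -296 - (-1 + (-2 + 5*3**2))**2 = -296 - (-1 + (-2 + 5*9))**2 = -296 - (-1 + (-2 + 45))**2 = -296 - (-1 + 43)**2 = -296 - 1*42**2 = -296 - 1*1764 = -296 - 1764 = -2060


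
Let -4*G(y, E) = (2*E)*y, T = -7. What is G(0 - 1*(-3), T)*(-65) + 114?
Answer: -1137/2 ≈ -568.50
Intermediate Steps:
G(y, E) = -E*y/2 (G(y, E) = -2*E*y/4 = -E*y/2)
G(0 - 1*(-3), T)*(-65) + 114 = -1/2*(-7)*(0 - 1*(-3))*(-65) + 114 = -1/2*(-7)*(0 + 3)*(-65) + 114 = -1/2*(-7)*3*(-65) + 114 = (21/2)*(-65) + 114 = -1365/2 + 114 = -1137/2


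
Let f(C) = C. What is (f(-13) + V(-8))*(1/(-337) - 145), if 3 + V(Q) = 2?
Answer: 684124/337 ≈ 2030.0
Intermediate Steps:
V(Q) = -1 (V(Q) = -3 + 2 = -1)
(f(-13) + V(-8))*(1/(-337) - 145) = (-13 - 1)*(1/(-337) - 145) = -14*(-1/337 - 145) = -14*(-48866/337) = 684124/337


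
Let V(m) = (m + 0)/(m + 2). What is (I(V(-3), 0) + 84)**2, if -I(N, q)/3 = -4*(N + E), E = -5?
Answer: 3600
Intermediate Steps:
V(m) = m/(2 + m)
I(N, q) = -60 + 12*N (I(N, q) = -(-12)*(N - 5) = -(-12)*(-5 + N) = -3*(20 - 4*N) = -60 + 12*N)
(I(V(-3), 0) + 84)**2 = ((-60 + 12*(-3/(2 - 3))) + 84)**2 = ((-60 + 12*(-3/(-1))) + 84)**2 = ((-60 + 12*(-3*(-1))) + 84)**2 = ((-60 + 12*3) + 84)**2 = ((-60 + 36) + 84)**2 = (-24 + 84)**2 = 60**2 = 3600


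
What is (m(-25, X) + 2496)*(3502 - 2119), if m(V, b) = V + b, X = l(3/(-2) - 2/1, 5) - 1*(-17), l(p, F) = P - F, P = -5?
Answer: 3427074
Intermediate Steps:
l(p, F) = -5 - F
X = 7 (X = (-5 - 1*5) - 1*(-17) = (-5 - 5) + 17 = -10 + 17 = 7)
(m(-25, X) + 2496)*(3502 - 2119) = ((-25 + 7) + 2496)*(3502 - 2119) = (-18 + 2496)*1383 = 2478*1383 = 3427074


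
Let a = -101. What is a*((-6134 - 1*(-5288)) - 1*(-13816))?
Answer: -1309970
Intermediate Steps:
a*((-6134 - 1*(-5288)) - 1*(-13816)) = -101*((-6134 - 1*(-5288)) - 1*(-13816)) = -101*((-6134 + 5288) + 13816) = -101*(-846 + 13816) = -101*12970 = -1309970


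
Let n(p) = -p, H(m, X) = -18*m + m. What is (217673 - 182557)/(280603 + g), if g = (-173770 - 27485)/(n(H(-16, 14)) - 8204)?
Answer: 297643216/2378592283 ≈ 0.12513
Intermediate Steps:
H(m, X) = -17*m
g = 201255/8476 (g = (-173770 - 27485)/(-(-17)*(-16) - 8204) = -201255/(-1*272 - 8204) = -201255/(-272 - 8204) = -201255/(-8476) = -201255*(-1/8476) = 201255/8476 ≈ 23.744)
(217673 - 182557)/(280603 + g) = (217673 - 182557)/(280603 + 201255/8476) = 35116/(2378592283/8476) = 35116*(8476/2378592283) = 297643216/2378592283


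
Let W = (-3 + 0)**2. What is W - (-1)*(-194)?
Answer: -185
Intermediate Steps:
W = 9 (W = (-3)**2 = 9)
W - (-1)*(-194) = 9 - (-1)*(-194) = 9 - 1*194 = 9 - 194 = -185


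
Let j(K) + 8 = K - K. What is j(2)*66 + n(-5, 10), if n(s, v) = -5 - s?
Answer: -528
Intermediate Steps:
j(K) = -8 (j(K) = -8 + (K - K) = -8 + 0 = -8)
j(2)*66 + n(-5, 10) = -8*66 + (-5 - 1*(-5)) = -528 + (-5 + 5) = -528 + 0 = -528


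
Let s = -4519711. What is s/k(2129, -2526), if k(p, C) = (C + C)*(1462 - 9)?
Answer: 4519711/7340556 ≈ 0.61572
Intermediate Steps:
k(p, C) = 2906*C (k(p, C) = (2*C)*1453 = 2906*C)
s/k(2129, -2526) = -4519711/(2906*(-2526)) = -4519711/(-7340556) = -4519711*(-1/7340556) = 4519711/7340556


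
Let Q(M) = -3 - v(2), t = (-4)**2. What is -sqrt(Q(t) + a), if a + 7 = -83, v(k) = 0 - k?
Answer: -I*sqrt(91) ≈ -9.5394*I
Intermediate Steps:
v(k) = -k
a = -90 (a = -7 - 83 = -90)
t = 16
Q(M) = -1 (Q(M) = -3 - (-1)*2 = -3 - 1*(-2) = -3 + 2 = -1)
-sqrt(Q(t) + a) = -sqrt(-1 - 90) = -sqrt(-91) = -I*sqrt(91)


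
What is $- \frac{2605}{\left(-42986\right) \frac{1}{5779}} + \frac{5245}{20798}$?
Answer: $\frac{78331172245}{223505707} \approx 350.47$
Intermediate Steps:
$- \frac{2605}{\left(-42986\right) \frac{1}{5779}} + \frac{5245}{20798} = - \frac{2605}{\left(-42986\right) \frac{1}{5779}} + 5245 \cdot \frac{1}{20798} = - \frac{2605}{- \frac{42986}{5779}} + \frac{5245}{20798} = \left(-2605\right) \left(- \frac{5779}{42986}\right) + \frac{5245}{20798} = \frac{15054295}{42986} + \frac{5245}{20798} = \frac{78331172245}{223505707}$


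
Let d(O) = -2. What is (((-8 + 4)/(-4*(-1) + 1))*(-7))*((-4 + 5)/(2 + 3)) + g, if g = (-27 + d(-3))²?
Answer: 21053/25 ≈ 842.12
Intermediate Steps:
g = 841 (g = (-27 - 2)² = (-29)² = 841)
(((-8 + 4)/(-4*(-1) + 1))*(-7))*((-4 + 5)/(2 + 3)) + g = (((-8 + 4)/(-4*(-1) + 1))*(-7))*((-4 + 5)/(2 + 3)) + 841 = (-4/(4 + 1)*(-7))*(1/5) + 841 = (-4/5*(-7))*(1*(⅕)) + 841 = (-4*⅕*(-7))*(⅕) + 841 = -⅘*(-7)*(⅕) + 841 = (28/5)*(⅕) + 841 = 28/25 + 841 = 21053/25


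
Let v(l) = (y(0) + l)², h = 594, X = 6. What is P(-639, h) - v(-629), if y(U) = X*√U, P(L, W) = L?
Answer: -396280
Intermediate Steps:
y(U) = 6*√U
v(l) = l² (v(l) = (6*√0 + l)² = (6*0 + l)² = (0 + l)² = l²)
P(-639, h) - v(-629) = -639 - 1*(-629)² = -639 - 1*395641 = -639 - 395641 = -396280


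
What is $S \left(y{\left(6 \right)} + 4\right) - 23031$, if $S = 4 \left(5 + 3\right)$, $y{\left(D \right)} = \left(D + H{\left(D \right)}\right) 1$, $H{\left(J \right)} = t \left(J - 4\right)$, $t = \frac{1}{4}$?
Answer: $-22695$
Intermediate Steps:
$t = \frac{1}{4} \approx 0.25$
$H{\left(J \right)} = -1 + \frac{J}{4}$ ($H{\left(J \right)} = \frac{J - 4}{4} = \frac{-4 + J}{4} = -1 + \frac{J}{4}$)
$y{\left(D \right)} = -1 + \frac{5 D}{4}$ ($y{\left(D \right)} = \left(D + \left(-1 + \frac{D}{4}\right)\right) 1 = \left(-1 + \frac{5 D}{4}\right) 1 = -1 + \frac{5 D}{4}$)
$S = 32$ ($S = 4 \cdot 8 = 32$)
$S \left(y{\left(6 \right)} + 4\right) - 23031 = 32 \left(\left(-1 + \frac{5}{4} \cdot 6\right) + 4\right) - 23031 = 32 \left(\left(-1 + \frac{15}{2}\right) + 4\right) - 23031 = 32 \left(\frac{13}{2} + 4\right) - 23031 = 32 \cdot \frac{21}{2} - 23031 = 336 - 23031 = -22695$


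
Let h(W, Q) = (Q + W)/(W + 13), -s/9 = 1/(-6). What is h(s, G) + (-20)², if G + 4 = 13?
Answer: 11621/29 ≈ 400.72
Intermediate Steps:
s = 3/2 (s = -9/(-6) = -9*(-⅙) = 3/2 ≈ 1.5000)
G = 9 (G = -4 + 13 = 9)
h(W, Q) = (Q + W)/(13 + W)
h(s, G) + (-20)² = (9 + 3/2)/(13 + 3/2) + (-20)² = (21/2)/(29/2) + 400 = (2/29)*(21/2) + 400 = 21/29 + 400 = 11621/29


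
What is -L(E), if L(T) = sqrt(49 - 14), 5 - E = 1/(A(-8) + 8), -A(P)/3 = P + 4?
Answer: -sqrt(35) ≈ -5.9161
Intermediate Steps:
A(P) = -12 - 3*P (A(P) = -3*(P + 4) = -3*(4 + P) = -12 - 3*P)
E = 99/20 (E = 5 - 1/((-12 - 3*(-8)) + 8) = 5 - 1/((-12 + 24) + 8) = 5 - 1/(12 + 8) = 5 - 1/20 = 99/20 ≈ 4.9500)
L(T) = sqrt(35)
-L(E) = -sqrt(35)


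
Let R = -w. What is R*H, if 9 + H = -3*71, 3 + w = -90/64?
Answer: -15651/16 ≈ -978.19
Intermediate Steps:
w = -141/32 (w = -3 - 90/64 = -3 - 90*1/64 = -3 - 45/32 = -141/32 ≈ -4.4063)
R = 141/32 (R = -1*(-141/32) = 141/32 ≈ 4.4063)
H = -222 (H = -9 - 3*71 = -9 - 213 = -222)
R*H = (141/32)*(-222) = -15651/16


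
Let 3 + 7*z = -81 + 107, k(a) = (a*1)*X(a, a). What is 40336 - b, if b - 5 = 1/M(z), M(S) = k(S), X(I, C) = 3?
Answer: 2782832/69 ≈ 40331.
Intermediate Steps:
k(a) = 3*a (k(a) = (a*1)*3 = a*3 = 3*a)
z = 23/7 (z = -3/7 + (-81 + 107)/7 = -3/7 + (⅐)*26 = -3/7 + 26/7 = 23/7 ≈ 3.2857)
M(S) = 3*S
b = 352/69 (b = 5 + 1/(3*(23/7)) = 5 + 1/(69/7) = 5 + 7/69 = 352/69 ≈ 5.1014)
40336 - b = 40336 - 1*352/69 = 40336 - 352/69 = 2782832/69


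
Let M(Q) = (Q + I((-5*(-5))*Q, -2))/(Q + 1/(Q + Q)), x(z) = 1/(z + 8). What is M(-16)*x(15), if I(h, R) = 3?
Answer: 416/11799 ≈ 0.035257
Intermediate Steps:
x(z) = 1/(8 + z)
M(Q) = (3 + Q)/(Q + 1/(2*Q)) (M(Q) = (Q + 3)/(Q + 1/(Q + Q)) = (3 + Q)/(Q + 1/(2*Q)))
M(-16)*x(15) = (2*(-16)*(3 - 16)/(1 + 2*(-16)**2))/(8 + 15) = (2*(-16)*(-13)/(1 + 2*256))/23 = (2*(-16)*(-13)/(1 + 512))*(1/23) = (2*(-16)*(-13)/513)*(1/23) = (2*(-16)*(1/513)*(-13))*(1/23) = (416/513)*(1/23) = 416/11799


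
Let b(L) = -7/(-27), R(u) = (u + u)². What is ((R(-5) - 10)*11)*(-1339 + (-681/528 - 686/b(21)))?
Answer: -31571415/8 ≈ -3.9464e+6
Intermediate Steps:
R(u) = 4*u² (R(u) = (2*u)² = 4*u²)
b(L) = 7/27 (b(L) = -7*(-1/27) = 7/27)
((R(-5) - 10)*11)*(-1339 + (-681/528 - 686/b(21))) = ((4*(-5)² - 10)*11)*(-1339 + (-681/528 - 686/7/27)) = ((4*25 - 10)*11)*(-1339 + (-681*1/528 - 686*27/7)) = ((100 - 10)*11)*(-1339 + (-227/176 - 2646)) = (90*11)*(-1339 - 465923/176) = 990*(-701587/176) = -31571415/8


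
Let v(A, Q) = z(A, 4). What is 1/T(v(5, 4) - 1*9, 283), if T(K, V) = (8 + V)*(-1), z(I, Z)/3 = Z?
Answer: -1/291 ≈ -0.0034364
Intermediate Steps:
z(I, Z) = 3*Z
v(A, Q) = 12 (v(A, Q) = 3*4 = 12)
T(K, V) = -8 - V
1/T(v(5, 4) - 1*9, 283) = 1/(-8 - 1*283) = 1/(-8 - 283) = 1/(-291) = -1/291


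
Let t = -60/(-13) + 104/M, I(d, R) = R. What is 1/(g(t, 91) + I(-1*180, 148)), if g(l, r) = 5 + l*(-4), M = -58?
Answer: 377/53425 ≈ 0.0070566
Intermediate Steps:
t = 1064/377 (t = -60/(-13) + 104/(-58) = -60*(-1/13) + 104*(-1/58) = 60/13 - 52/29 = 1064/377 ≈ 2.8223)
g(l, r) = 5 - 4*l
1/(g(t, 91) + I(-1*180, 148)) = 1/((5 - 4*1064/377) + 148) = 1/((5 - 4256/377) + 148) = 1/(-2371/377 + 148) = 1/(53425/377) = 377/53425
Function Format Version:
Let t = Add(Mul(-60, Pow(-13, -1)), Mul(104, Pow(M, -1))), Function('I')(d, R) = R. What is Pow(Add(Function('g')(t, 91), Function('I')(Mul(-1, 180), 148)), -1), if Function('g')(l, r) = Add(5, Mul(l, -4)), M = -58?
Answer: Rational(377, 53425) ≈ 0.0070566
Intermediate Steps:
t = Rational(1064, 377) (t = Add(Mul(-60, Pow(-13, -1)), Mul(104, Pow(-58, -1))) = Add(Mul(-60, Rational(-1, 13)), Mul(104, Rational(-1, 58))) = Add(Rational(60, 13), Rational(-52, 29)) = Rational(1064, 377) ≈ 2.8223)
Function('g')(l, r) = Add(5, Mul(-4, l))
Pow(Add(Function('g')(t, 91), Function('I')(Mul(-1, 180), 148)), -1) = Pow(Add(Add(5, Mul(-4, Rational(1064, 377))), 148), -1) = Pow(Add(Add(5, Rational(-4256, 377)), 148), -1) = Pow(Add(Rational(-2371, 377), 148), -1) = Pow(Rational(53425, 377), -1) = Rational(377, 53425)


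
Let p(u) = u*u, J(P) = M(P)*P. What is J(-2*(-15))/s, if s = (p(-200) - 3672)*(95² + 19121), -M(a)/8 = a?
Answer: -150/21301831 ≈ -7.0416e-6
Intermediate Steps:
M(a) = -8*a
J(P) = -8*P² (J(P) = (-8*P)*P = -8*P²)
p(u) = u²
s = 1022487888 (s = ((-200)² - 3672)*(95² + 19121) = (40000 - 3672)*(9025 + 19121) = 36328*28146 = 1022487888)
J(-2*(-15))/s = -8*(-2*(-15))²/1022487888 = -8*30²*(1/1022487888) = -8*900*(1/1022487888) = -7200*1/1022487888 = -150/21301831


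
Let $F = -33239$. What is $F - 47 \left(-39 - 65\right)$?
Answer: $-28351$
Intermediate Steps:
$F - 47 \left(-39 - 65\right) = -33239 - 47 \left(-39 - 65\right) = -33239 - -4888 = -33239 + 4888 = -28351$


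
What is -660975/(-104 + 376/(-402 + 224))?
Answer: 19608925/3148 ≈ 6229.0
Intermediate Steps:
-660975/(-104 + 376/(-402 + 224)) = -660975/(-104 + 376/(-178)) = -660975/(-104 + 376*(-1/178)) = -660975/(-104 - 188/89) = -660975/(-9444/89) = -660975*(-89/9444) = 19608925/3148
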